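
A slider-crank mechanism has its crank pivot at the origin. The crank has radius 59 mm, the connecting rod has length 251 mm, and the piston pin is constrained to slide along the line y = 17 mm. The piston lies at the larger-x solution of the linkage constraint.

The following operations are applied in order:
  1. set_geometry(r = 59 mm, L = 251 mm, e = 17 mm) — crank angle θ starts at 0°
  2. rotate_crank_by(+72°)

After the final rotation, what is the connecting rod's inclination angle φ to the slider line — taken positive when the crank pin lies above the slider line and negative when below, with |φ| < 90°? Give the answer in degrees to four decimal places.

8.9647

set_geometry: r = 59 mm, L = 251 mm, e = 17 mm; θ ← 0°
rotate_crank_by(+72°): θ ← 0° +72° = 72°
crank pin P = (r cos θ, r sin θ) = (18.232003, 56.112334)
h = r sin θ − e = 56.112334 − 17 = 39.112334
sin φ = h / L = 39.112334 / 251 = 0.15582603
φ = arcsin(0.15582603) = 8.964707°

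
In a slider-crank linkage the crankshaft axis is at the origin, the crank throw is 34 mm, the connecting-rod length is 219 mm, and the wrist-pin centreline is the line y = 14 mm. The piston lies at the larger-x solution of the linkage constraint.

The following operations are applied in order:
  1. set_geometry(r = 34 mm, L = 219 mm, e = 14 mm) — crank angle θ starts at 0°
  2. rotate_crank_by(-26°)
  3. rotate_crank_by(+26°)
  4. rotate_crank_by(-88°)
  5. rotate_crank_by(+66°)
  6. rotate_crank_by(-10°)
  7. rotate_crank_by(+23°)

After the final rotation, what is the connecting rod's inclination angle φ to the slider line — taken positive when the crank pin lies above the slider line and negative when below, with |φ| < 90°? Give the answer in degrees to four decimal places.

-5.0608

set_geometry: r = 34 mm, L = 219 mm, e = 14 mm; θ ← 0°
rotate_crank_by(-26°): θ ← 0° -26° = -26°
rotate_crank_by(+26°): θ ← -26° +26° = 0°
rotate_crank_by(-88°): θ ← 0° -88° = -88°
rotate_crank_by(+66°): θ ← -88° +66° = -22°
rotate_crank_by(-10°): θ ← -22° -10° = -32°
rotate_crank_by(+23°): θ ← -32° +23° = -9°
crank pin P = (r cos θ, r sin θ) = (33.581404, -5.318772)
h = r sin θ − e = -5.318772 − 14 = -19.318772
sin φ = h / L = -19.318772 / 219 = -0.08821357
φ = arcsin(-0.08821357) = -5.060843°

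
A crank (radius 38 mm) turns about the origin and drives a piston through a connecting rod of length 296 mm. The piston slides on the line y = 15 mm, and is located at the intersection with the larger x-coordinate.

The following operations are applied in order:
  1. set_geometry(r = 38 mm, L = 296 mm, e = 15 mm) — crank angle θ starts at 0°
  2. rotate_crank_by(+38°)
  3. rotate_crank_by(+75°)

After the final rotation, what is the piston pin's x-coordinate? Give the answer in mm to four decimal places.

set_geometry: r = 38 mm, L = 296 mm, e = 15 mm; θ ← 0°
rotate_crank_by(+38°): θ ← 0° +38° = 38°
rotate_crank_by(+75°): θ ← 38° +75° = 113°
crank pin P = (r cos θ, r sin θ) = (-14.847783, 34.979184)
h = r sin θ − e = 34.979184 − 15 = 19.979184
x = r cos θ + √(L² − h²) = -14.847783 + √(87616.0 − 399.1678) = -14.847783 + 295.324960 = 280.477177

280.4772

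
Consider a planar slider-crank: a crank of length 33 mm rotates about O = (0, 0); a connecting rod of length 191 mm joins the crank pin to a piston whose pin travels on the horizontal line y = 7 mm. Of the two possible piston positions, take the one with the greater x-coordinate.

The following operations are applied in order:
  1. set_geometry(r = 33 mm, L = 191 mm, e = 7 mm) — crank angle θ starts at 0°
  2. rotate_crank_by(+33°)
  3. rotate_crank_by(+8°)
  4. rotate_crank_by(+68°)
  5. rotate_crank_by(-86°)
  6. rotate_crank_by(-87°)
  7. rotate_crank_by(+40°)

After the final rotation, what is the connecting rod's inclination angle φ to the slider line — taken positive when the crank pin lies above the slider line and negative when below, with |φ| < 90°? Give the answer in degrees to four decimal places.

set_geometry: r = 33 mm, L = 191 mm, e = 7 mm; θ ← 0°
rotate_crank_by(+33°): θ ← 0° +33° = 33°
rotate_crank_by(+8°): θ ← 33° +8° = 41°
rotate_crank_by(+68°): θ ← 41° +68° = 109°
rotate_crank_by(-86°): θ ← 109° -86° = 23°
rotate_crank_by(-87°): θ ← 23° -87° = -64°
rotate_crank_by(+40°): θ ← -64° +40° = -24°
crank pin P = (r cos θ, r sin θ) = (30.147000, -13.422309)
h = r sin θ − e = -13.422309 − 7 = -20.422309
sin φ = h / L = -20.422309 / 191 = -0.10692308
φ = arcsin(-0.10692308) = -6.137975°

-6.1380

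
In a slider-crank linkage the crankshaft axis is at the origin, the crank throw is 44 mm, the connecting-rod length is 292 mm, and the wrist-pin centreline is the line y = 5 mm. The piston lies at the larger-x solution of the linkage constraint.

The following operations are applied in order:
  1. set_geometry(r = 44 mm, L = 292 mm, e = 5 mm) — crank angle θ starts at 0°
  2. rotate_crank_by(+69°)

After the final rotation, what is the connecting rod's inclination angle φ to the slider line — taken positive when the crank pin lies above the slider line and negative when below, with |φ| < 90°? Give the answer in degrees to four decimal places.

7.0972

set_geometry: r = 44 mm, L = 292 mm, e = 5 mm; θ ← 0°
rotate_crank_by(+69°): θ ← 0° +69° = 69°
crank pin P = (r cos θ, r sin θ) = (15.768190, 41.077539)
h = r sin θ − e = 41.077539 − 5 = 36.077539
sin φ = h / L = 36.077539 / 292 = 0.12355321
φ = arcsin(0.12355321) = 7.097213°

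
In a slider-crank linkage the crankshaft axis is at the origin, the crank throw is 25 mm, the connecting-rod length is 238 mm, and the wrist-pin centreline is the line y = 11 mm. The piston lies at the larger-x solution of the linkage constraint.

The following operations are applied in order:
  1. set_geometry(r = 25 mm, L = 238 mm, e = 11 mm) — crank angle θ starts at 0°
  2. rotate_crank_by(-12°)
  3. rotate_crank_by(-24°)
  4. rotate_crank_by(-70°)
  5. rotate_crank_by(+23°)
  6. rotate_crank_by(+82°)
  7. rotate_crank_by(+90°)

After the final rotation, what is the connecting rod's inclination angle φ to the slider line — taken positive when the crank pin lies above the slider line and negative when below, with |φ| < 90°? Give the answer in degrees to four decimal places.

3.3714

set_geometry: r = 25 mm, L = 238 mm, e = 11 mm; θ ← 0°
rotate_crank_by(-12°): θ ← 0° -12° = -12°
rotate_crank_by(-24°): θ ← -12° -24° = -36°
rotate_crank_by(-70°): θ ← -36° -70° = -106°
rotate_crank_by(+23°): θ ← -106° +23° = -83°
rotate_crank_by(+82°): θ ← -83° +82° = -1°
rotate_crank_by(+90°): θ ← -1° +90° = 89°
crank pin P = (r cos θ, r sin θ) = (0.436310, 24.996192)
h = r sin θ − e = 24.996192 − 11 = 13.996192
sin φ = h / L = 13.996192 / 238 = 0.05880753
φ = arcsin(0.05880753) = 3.371368°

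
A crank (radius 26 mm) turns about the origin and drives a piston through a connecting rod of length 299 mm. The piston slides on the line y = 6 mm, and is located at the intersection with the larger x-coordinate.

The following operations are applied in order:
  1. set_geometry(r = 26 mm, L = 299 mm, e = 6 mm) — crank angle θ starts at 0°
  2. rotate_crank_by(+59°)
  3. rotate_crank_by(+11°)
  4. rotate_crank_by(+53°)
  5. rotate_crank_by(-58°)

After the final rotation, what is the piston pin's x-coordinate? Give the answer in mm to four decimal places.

309.4718

set_geometry: r = 26 mm, L = 299 mm, e = 6 mm; θ ← 0°
rotate_crank_by(+59°): θ ← 0° +59° = 59°
rotate_crank_by(+11°): θ ← 59° +11° = 70°
rotate_crank_by(+53°): θ ← 70° +53° = 123°
rotate_crank_by(-58°): θ ← 123° -58° = 65°
crank pin P = (r cos θ, r sin θ) = (10.988075, 23.564002)
h = r sin θ − e = 23.564002 − 6 = 17.564002
x = r cos θ + √(L² − h²) = 10.988075 + √(89401.0 − 308.4942) = 10.988075 + 298.483678 = 309.471752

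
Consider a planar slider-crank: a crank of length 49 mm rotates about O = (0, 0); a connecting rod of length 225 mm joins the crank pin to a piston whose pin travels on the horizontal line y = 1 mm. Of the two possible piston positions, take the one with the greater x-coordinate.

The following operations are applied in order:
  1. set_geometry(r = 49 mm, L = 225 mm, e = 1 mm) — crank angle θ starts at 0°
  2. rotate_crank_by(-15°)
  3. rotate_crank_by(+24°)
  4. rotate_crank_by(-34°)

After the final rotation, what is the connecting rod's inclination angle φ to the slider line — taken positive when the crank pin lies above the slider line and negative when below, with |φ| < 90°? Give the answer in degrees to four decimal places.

set_geometry: r = 49 mm, L = 225 mm, e = 1 mm; θ ← 0°
rotate_crank_by(-15°): θ ← 0° -15° = -15°
rotate_crank_by(+24°): θ ← -15° +24° = 9°
rotate_crank_by(-34°): θ ← 9° -34° = -25°
crank pin P = (r cos θ, r sin θ) = (44.409082, -20.708295)
h = r sin θ − e = -20.708295 − 1 = -21.708295
sin φ = h / L = -21.708295 / 225 = -0.09648131
φ = arcsin(-0.09648131) = -5.536584°

-5.5366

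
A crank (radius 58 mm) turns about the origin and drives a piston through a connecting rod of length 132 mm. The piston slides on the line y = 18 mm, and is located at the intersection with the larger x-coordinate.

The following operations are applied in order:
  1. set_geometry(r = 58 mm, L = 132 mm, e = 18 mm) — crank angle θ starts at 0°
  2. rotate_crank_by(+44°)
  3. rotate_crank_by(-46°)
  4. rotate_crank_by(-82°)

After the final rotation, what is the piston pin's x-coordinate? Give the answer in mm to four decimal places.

114.2116

set_geometry: r = 58 mm, L = 132 mm, e = 18 mm; θ ← 0°
rotate_crank_by(+44°): θ ← 0° +44° = 44°
rotate_crank_by(-46°): θ ← 44° -46° = -2°
rotate_crank_by(-82°): θ ← -2° -82° = -84°
crank pin P = (r cos θ, r sin θ) = (6.062651, -57.682270)
h = r sin θ − e = -57.682270 − 18 = -75.682270
x = r cos θ + √(L² − h²) = 6.062651 + √(17424.0 − 5727.8060) = 6.062651 + 108.148944 = 114.211595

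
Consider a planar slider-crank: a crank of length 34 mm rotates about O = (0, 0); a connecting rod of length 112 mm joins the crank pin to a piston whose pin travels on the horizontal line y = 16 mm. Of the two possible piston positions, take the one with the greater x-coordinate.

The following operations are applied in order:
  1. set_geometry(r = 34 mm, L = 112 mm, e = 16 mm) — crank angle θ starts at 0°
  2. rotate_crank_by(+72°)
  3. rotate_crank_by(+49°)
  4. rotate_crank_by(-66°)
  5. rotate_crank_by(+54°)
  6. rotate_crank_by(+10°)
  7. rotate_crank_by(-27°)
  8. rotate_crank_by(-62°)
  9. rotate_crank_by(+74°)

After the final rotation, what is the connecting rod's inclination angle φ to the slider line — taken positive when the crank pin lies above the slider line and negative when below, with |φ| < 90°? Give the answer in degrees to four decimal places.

set_geometry: r = 34 mm, L = 112 mm, e = 16 mm; θ ← 0°
rotate_crank_by(+72°): θ ← 0° +72° = 72°
rotate_crank_by(+49°): θ ← 72° +49° = 121°
rotate_crank_by(-66°): θ ← 121° -66° = 55°
rotate_crank_by(+54°): θ ← 55° +54° = 109°
rotate_crank_by(+10°): θ ← 109° +10° = 119°
rotate_crank_by(-27°): θ ← 119° -27° = 92°
rotate_crank_by(-62°): θ ← 92° -62° = 30°
rotate_crank_by(+74°): θ ← 30° +74° = 104°
crank pin P = (r cos θ, r sin θ) = (-8.225344, 32.990055)
h = r sin θ − e = 32.990055 − 16 = 16.990055
sin φ = h / L = 16.990055 / 112 = 0.15169692
φ = arcsin(0.15169692) = 8.725278°

8.7253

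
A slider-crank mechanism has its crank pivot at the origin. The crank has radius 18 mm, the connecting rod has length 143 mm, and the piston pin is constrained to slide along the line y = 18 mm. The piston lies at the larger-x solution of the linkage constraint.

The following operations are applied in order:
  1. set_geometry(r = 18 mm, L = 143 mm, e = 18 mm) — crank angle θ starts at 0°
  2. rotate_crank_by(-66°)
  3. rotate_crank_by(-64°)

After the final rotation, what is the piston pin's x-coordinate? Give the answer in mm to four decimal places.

127.8517

set_geometry: r = 18 mm, L = 143 mm, e = 18 mm; θ ← 0°
rotate_crank_by(-66°): θ ← 0° -66° = -66°
rotate_crank_by(-64°): θ ← -66° -64° = -130°
crank pin P = (r cos θ, r sin θ) = (-11.570177, -13.788800)
h = r sin θ − e = -13.788800 − 18 = -31.788800
x = r cos θ + √(L² − h²) = -11.570177 + √(20449.0 − 1010.5278) = -11.570177 + 139.421922 = 127.851745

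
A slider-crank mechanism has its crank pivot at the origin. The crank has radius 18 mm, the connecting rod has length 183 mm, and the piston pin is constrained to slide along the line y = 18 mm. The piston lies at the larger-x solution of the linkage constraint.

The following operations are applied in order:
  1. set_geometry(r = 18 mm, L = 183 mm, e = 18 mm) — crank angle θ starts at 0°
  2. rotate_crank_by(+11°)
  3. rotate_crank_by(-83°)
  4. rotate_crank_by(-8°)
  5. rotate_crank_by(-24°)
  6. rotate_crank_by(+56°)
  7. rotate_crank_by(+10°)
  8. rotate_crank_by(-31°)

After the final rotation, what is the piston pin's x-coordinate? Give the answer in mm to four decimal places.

set_geometry: r = 18 mm, L = 183 mm, e = 18 mm; θ ← 0°
rotate_crank_by(+11°): θ ← 0° +11° = 11°
rotate_crank_by(-83°): θ ← 11° -83° = -72°
rotate_crank_by(-8°): θ ← -72° -8° = -80°
rotate_crank_by(-24°): θ ← -80° -24° = -104°
rotate_crank_by(+56°): θ ← -104° +56° = -48°
rotate_crank_by(+10°): θ ← -48° +10° = -38°
rotate_crank_by(-31°): θ ← -38° -31° = -69°
crank pin P = (r cos θ, r sin θ) = (6.450623, -16.804448)
h = r sin θ − e = -16.804448 − 18 = -34.804448
x = r cos θ + √(L² − h²) = 6.450623 + √(33489.0 − 1211.3496) = 6.450623 + 179.659819 = 186.110442

186.1104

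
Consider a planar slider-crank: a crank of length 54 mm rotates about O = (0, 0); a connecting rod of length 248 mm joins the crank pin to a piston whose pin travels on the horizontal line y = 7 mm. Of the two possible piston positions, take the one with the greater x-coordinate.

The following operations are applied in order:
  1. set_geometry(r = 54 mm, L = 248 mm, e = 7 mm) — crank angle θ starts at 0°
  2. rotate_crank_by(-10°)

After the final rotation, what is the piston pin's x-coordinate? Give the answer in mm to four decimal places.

300.6383

set_geometry: r = 54 mm, L = 248 mm, e = 7 mm; θ ← 0°
rotate_crank_by(-10°): θ ← 0° -10° = -10°
crank pin P = (r cos θ, r sin θ) = (53.179619, -9.377002)
h = r sin θ − e = -9.377002 − 7 = -16.377002
x = r cos θ + √(L² − h²) = 53.179619 + √(61504.0 − 268.2062) = 53.179619 + 247.458671 = 300.638290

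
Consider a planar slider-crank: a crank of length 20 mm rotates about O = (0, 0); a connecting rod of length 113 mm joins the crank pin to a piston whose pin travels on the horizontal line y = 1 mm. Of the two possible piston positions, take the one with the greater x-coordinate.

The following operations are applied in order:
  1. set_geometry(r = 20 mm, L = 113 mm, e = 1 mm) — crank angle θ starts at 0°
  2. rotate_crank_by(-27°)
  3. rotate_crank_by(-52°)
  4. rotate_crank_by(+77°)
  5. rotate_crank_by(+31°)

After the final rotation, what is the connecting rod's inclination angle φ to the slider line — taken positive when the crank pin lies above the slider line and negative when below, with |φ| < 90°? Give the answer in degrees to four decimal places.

set_geometry: r = 20 mm, L = 113 mm, e = 1 mm; θ ← 0°
rotate_crank_by(-27°): θ ← 0° -27° = -27°
rotate_crank_by(-52°): θ ← -27° -52° = -79°
rotate_crank_by(+77°): θ ← -79° +77° = -2°
rotate_crank_by(+31°): θ ← -2° +31° = 29°
crank pin P = (r cos θ, r sin θ) = (17.492394, 9.696192)
h = r sin θ − e = 9.696192 − 1 = 8.696192
sin φ = h / L = 8.696192 / 113 = 0.07695745
φ = arcsin(0.07695745) = 4.413701°

4.4137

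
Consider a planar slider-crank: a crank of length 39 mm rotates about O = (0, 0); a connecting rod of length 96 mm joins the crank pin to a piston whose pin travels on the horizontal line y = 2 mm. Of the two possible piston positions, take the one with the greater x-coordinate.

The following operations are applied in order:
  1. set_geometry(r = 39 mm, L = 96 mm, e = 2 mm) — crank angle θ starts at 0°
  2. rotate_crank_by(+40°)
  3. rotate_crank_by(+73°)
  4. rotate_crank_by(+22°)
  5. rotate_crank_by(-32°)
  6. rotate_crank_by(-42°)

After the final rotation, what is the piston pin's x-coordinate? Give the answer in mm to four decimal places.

109.3782

set_geometry: r = 39 mm, L = 96 mm, e = 2 mm; θ ← 0°
rotate_crank_by(+40°): θ ← 0° +40° = 40°
rotate_crank_by(+73°): θ ← 40° +73° = 113°
rotate_crank_by(+22°): θ ← 113° +22° = 135°
rotate_crank_by(-32°): θ ← 135° -32° = 103°
rotate_crank_by(-42°): θ ← 103° -42° = 61°
crank pin P = (r cos θ, r sin θ) = (18.907575, 34.110169)
h = r sin θ − e = 34.110169 − 2 = 32.110169
x = r cos θ + √(L² − h²) = 18.907575 + √(9216.0 − 1031.0629) = 18.907575 + 90.470642 = 109.378217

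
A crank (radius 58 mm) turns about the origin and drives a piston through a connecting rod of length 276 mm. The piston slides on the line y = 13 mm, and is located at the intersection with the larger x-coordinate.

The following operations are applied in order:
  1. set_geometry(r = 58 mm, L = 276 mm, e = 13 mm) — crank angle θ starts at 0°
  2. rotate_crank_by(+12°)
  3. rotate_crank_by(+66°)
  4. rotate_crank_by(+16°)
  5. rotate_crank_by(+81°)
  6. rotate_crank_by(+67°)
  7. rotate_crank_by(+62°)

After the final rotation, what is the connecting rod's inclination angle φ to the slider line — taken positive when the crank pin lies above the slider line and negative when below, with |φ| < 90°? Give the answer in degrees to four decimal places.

set_geometry: r = 58 mm, L = 276 mm, e = 13 mm; θ ← 0°
rotate_crank_by(+12°): θ ← 0° +12° = 12°
rotate_crank_by(+66°): θ ← 12° +66° = 78°
rotate_crank_by(+16°): θ ← 78° +16° = 94°
rotate_crank_by(+81°): θ ← 94° +81° = 175°
rotate_crank_by(+67°): θ ← 175° +67° = 242°
rotate_crank_by(+62°): θ ← 242° +62° = 304°
crank pin P = (r cos θ, r sin θ) = (32.433188, -48.084179)
h = r sin θ − e = -48.084179 − 13 = -61.084179
sin φ = h / L = -61.084179 / 276 = -0.22131949
φ = arcsin(-0.22131949) = -12.786545°

-12.7865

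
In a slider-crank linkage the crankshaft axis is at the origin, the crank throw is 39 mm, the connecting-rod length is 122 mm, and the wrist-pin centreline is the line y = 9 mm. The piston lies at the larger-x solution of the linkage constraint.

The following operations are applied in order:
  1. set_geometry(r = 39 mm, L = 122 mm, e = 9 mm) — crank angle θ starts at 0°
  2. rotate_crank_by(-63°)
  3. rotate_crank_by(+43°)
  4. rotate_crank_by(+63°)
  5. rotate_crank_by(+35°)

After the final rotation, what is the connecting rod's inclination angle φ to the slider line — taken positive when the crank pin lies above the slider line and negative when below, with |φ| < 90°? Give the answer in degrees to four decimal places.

set_geometry: r = 39 mm, L = 122 mm, e = 9 mm; θ ← 0°
rotate_crank_by(-63°): θ ← 0° -63° = -63°
rotate_crank_by(+43°): θ ← -63° +43° = -20°
rotate_crank_by(+63°): θ ← -20° +63° = 43°
rotate_crank_by(+35°): θ ← 43° +35° = 78°
crank pin P = (r cos θ, r sin θ) = (8.108556, 38.147756)
h = r sin θ − e = 38.147756 − 9 = 29.147756
sin φ = h / L = 29.147756 / 122 = 0.23891604
φ = arcsin(0.23891604) = 13.822573°

13.8226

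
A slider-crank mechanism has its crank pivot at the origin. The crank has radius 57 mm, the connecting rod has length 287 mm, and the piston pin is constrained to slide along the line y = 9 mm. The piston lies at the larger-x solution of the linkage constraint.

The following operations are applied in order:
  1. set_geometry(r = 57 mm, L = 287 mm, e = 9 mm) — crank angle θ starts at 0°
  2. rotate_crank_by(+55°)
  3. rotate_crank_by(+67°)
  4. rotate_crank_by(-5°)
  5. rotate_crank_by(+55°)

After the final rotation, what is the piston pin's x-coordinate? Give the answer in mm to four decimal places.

set_geometry: r = 57 mm, L = 287 mm, e = 9 mm; θ ← 0°
rotate_crank_by(+55°): θ ← 0° +55° = 55°
rotate_crank_by(+67°): θ ← 55° +67° = 122°
rotate_crank_by(-5°): θ ← 122° -5° = 117°
rotate_crank_by(+55°): θ ← 117° +55° = 172°
crank pin P = (r cos θ, r sin θ) = (-56.445280, 7.932867)
h = r sin θ − e = 7.932867 − 9 = -1.067133
x = r cos θ + √(L² − h²) = -56.445280 + √(82369.0 − 1.1388) = -56.445280 + 286.998016 = 230.552736

230.5527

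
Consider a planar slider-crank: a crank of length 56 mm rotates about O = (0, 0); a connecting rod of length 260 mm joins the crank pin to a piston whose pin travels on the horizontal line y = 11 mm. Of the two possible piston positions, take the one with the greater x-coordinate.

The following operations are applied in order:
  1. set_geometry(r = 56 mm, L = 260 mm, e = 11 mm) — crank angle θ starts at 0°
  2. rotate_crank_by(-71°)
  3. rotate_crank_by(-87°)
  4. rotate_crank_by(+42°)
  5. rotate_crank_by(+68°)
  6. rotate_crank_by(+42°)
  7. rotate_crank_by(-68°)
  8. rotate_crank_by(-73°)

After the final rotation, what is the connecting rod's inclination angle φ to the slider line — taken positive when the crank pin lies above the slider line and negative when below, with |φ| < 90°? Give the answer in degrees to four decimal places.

set_geometry: r = 56 mm, L = 260 mm, e = 11 mm; θ ← 0°
rotate_crank_by(-71°): θ ← 0° -71° = -71°
rotate_crank_by(-87°): θ ← -71° -87° = -158°
rotate_crank_by(+42°): θ ← -158° +42° = -116°
rotate_crank_by(+68°): θ ← -116° +68° = -48°
rotate_crank_by(+42°): θ ← -48° +42° = -6°
rotate_crank_by(-68°): θ ← -6° -68° = -74°
rotate_crank_by(-73°): θ ← -74° -73° = -147°
crank pin P = (r cos θ, r sin θ) = (-46.965552, -30.499786)
h = r sin θ − e = -30.499786 − 11 = -41.499786
sin φ = h / L = -41.499786 / 260 = -0.15961456
φ = arcsin(-0.15961456) = -9.184525°

-9.1845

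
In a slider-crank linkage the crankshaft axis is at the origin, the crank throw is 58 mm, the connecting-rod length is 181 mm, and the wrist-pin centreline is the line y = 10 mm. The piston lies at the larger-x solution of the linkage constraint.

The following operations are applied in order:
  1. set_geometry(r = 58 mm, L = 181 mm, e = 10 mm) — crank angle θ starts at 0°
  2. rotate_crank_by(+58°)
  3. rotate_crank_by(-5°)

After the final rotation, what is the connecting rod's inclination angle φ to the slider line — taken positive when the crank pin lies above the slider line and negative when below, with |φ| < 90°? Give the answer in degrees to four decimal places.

set_geometry: r = 58 mm, L = 181 mm, e = 10 mm; θ ← 0°
rotate_crank_by(+58°): θ ← 0° +58° = 58°
rotate_crank_by(-5°): θ ← 58° -5° = 53°
crank pin P = (r cos θ, r sin θ) = (34.905271, 46.320860)
h = r sin θ − e = 46.320860 − 10 = 36.320860
sin φ = h / L = 36.320860 / 181 = 0.20066773
φ = arcsin(0.20066773) = 11.576009°

11.5760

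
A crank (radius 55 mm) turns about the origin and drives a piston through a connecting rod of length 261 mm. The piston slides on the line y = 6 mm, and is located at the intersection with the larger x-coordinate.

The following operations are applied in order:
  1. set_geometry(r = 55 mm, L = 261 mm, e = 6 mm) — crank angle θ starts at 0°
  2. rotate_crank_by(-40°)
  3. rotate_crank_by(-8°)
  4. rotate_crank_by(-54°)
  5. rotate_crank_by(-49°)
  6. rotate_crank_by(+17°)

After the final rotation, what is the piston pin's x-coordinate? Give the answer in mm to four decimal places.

218.7859

set_geometry: r = 55 mm, L = 261 mm, e = 6 mm; θ ← 0°
rotate_crank_by(-40°): θ ← 0° -40° = -40°
rotate_crank_by(-8°): θ ← -40° -8° = -48°
rotate_crank_by(-54°): θ ← -48° -54° = -102°
rotate_crank_by(-49°): θ ← -102° -49° = -151°
rotate_crank_by(+17°): θ ← -151° +17° = -134°
crank pin P = (r cos θ, r sin θ) = (-38.206210, -39.563689)
h = r sin θ − e = -39.563689 − 6 = -45.563689
x = r cos θ + √(L² − h²) = -38.206210 + √(68121.0 − 2076.0498) = -38.206210 + 256.992121 = 218.785911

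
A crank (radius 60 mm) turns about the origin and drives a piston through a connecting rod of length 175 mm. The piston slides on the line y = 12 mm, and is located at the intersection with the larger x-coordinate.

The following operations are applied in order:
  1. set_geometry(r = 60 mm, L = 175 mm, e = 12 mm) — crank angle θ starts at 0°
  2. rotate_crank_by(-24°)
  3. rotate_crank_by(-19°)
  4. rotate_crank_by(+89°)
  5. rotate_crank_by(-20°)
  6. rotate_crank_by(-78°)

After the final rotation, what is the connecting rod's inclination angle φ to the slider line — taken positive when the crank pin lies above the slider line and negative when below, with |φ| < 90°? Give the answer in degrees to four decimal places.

set_geometry: r = 60 mm, L = 175 mm, e = 12 mm; θ ← 0°
rotate_crank_by(-24°): θ ← 0° -24° = -24°
rotate_crank_by(-19°): θ ← -24° -19° = -43°
rotate_crank_by(+89°): θ ← -43° +89° = 46°
rotate_crank_by(-20°): θ ← 46° -20° = 26°
rotate_crank_by(-78°): θ ← 26° -78° = -52°
crank pin P = (r cos θ, r sin θ) = (36.939689, -47.280645)
h = r sin θ − e = -47.280645 − 12 = -59.280645
sin φ = h / L = -59.280645 / 175 = -0.33874654
φ = arcsin(-0.33874654) = -19.800525°

-19.8005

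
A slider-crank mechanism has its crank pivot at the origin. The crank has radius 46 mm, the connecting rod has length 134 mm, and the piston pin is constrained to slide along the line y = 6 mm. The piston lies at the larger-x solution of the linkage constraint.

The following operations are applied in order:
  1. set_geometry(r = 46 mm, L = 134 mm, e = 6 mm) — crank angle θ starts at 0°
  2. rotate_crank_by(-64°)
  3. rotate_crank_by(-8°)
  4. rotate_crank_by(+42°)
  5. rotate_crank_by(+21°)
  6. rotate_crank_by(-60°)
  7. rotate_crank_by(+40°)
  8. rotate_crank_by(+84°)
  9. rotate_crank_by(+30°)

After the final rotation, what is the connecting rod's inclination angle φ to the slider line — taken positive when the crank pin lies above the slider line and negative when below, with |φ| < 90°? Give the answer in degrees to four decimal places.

17.2896

set_geometry: r = 46 mm, L = 134 mm, e = 6 mm; θ ← 0°
rotate_crank_by(-64°): θ ← 0° -64° = -64°
rotate_crank_by(-8°): θ ← -64° -8° = -72°
rotate_crank_by(+42°): θ ← -72° +42° = -30°
rotate_crank_by(+21°): θ ← -30° +21° = -9°
rotate_crank_by(-60°): θ ← -9° -60° = -69°
rotate_crank_by(+40°): θ ← -69° +40° = -29°
rotate_crank_by(+84°): θ ← -29° +84° = 55°
rotate_crank_by(+30°): θ ← 55° +30° = 85°
crank pin P = (r cos θ, r sin θ) = (4.009164, 45.824956)
h = r sin θ − e = 45.824956 − 6 = 39.824956
sin φ = h / L = 39.824956 / 134 = 0.29720117
φ = arcsin(0.29720117) = 17.289576°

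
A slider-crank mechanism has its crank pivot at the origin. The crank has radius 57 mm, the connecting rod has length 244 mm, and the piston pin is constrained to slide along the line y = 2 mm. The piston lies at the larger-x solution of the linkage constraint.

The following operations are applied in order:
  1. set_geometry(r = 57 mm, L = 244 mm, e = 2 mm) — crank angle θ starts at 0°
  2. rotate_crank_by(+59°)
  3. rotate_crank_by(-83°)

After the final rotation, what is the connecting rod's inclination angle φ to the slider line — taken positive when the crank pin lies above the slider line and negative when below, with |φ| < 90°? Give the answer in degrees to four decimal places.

set_geometry: r = 57 mm, L = 244 mm, e = 2 mm; θ ← 0°
rotate_crank_by(+59°): θ ← 0° +59° = 59°
rotate_crank_by(-83°): θ ← 59° -83° = -24°
crank pin P = (r cos θ, r sin θ) = (52.072091, -23.183989)
h = r sin θ − e = -23.183989 − 2 = -25.183989
sin φ = h / L = -25.183989 / 244 = -0.10321307
φ = arcsin(-0.10321307) = -5.924224°

-5.9242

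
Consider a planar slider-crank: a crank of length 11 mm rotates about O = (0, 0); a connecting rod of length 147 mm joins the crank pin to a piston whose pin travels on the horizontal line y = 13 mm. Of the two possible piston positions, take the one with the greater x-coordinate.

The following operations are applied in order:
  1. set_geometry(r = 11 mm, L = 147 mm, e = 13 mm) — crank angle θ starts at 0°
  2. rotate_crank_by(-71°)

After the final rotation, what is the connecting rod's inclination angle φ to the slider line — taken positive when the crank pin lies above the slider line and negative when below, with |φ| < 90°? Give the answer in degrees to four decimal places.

-9.1598

set_geometry: r = 11 mm, L = 147 mm, e = 13 mm; θ ← 0°
rotate_crank_by(-71°): θ ← 0° -71° = -71°
crank pin P = (r cos θ, r sin θ) = (3.581250, -10.400704)
h = r sin θ − e = -10.400704 − 13 = -23.400704
sin φ = h / L = -23.400704 / 147 = -0.15918846
φ = arcsin(-0.15918846) = -9.159795°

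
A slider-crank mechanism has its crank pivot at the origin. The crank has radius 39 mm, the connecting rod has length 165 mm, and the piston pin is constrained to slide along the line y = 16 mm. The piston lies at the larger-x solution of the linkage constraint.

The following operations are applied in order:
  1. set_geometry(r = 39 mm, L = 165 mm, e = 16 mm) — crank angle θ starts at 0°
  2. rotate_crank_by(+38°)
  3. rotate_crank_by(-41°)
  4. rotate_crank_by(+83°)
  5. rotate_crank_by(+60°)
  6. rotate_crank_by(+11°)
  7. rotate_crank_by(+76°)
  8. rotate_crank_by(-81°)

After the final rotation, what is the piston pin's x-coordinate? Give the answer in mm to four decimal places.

set_geometry: r = 39 mm, L = 165 mm, e = 16 mm; θ ← 0°
rotate_crank_by(+38°): θ ← 0° +38° = 38°
rotate_crank_by(-41°): θ ← 38° -41° = -3°
rotate_crank_by(+83°): θ ← -3° +83° = 80°
rotate_crank_by(+60°): θ ← 80° +60° = 140°
rotate_crank_by(+11°): θ ← 140° +11° = 151°
rotate_crank_by(+76°): θ ← 151° +76° = 227°
rotate_crank_by(-81°): θ ← 227° -81° = 146°
crank pin P = (r cos θ, r sin θ) = (-32.332465, 21.808523)
h = r sin θ − e = 21.808523 − 16 = 5.808523
x = r cos θ + √(L² − h²) = -32.332465 + √(27225.0 − 33.7389) = -32.332465 + 164.897729 = 132.565264

132.5653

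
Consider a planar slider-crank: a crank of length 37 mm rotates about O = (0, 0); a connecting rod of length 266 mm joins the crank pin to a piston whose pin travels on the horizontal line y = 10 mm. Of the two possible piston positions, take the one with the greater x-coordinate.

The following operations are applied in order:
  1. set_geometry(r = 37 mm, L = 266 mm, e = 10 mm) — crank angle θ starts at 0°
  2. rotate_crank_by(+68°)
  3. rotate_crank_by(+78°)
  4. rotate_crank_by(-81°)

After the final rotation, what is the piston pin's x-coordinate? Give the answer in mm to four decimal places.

set_geometry: r = 37 mm, L = 266 mm, e = 10 mm; θ ← 0°
rotate_crank_by(+68°): θ ← 0° +68° = 68°
rotate_crank_by(+78°): θ ← 68° +78° = 146°
rotate_crank_by(-81°): θ ← 146° -81° = 65°
crank pin P = (r cos θ, r sin θ) = (15.636876, 33.533388)
h = r sin θ − e = 33.533388 − 10 = 23.533388
x = r cos θ + √(L² − h²) = 15.636876 + √(70756.0 − 553.8204) = 15.636876 + 264.956939 = 280.593815

280.5938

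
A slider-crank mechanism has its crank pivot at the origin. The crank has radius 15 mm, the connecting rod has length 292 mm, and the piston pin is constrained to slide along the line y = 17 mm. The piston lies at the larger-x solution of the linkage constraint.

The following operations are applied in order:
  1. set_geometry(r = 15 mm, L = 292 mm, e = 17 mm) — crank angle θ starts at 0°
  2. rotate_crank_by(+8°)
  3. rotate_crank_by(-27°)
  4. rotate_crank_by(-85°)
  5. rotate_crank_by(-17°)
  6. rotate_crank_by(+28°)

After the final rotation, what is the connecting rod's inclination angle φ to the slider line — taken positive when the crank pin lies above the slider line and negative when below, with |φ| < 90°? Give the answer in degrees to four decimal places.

set_geometry: r = 15 mm, L = 292 mm, e = 17 mm; θ ← 0°
rotate_crank_by(+8°): θ ← 0° +8° = 8°
rotate_crank_by(-27°): θ ← 8° -27° = -19°
rotate_crank_by(-85°): θ ← -19° -85° = -104°
rotate_crank_by(-17°): θ ← -104° -17° = -121°
rotate_crank_by(+28°): θ ← -121° +28° = -93°
crank pin P = (r cos θ, r sin θ) = (-0.785039, -14.979443)
h = r sin θ − e = -14.979443 − 17 = -31.979443
sin φ = h / L = -31.979443 / 292 = -0.10951864
φ = arcsin(-0.10951864) = -6.287568°

-6.2876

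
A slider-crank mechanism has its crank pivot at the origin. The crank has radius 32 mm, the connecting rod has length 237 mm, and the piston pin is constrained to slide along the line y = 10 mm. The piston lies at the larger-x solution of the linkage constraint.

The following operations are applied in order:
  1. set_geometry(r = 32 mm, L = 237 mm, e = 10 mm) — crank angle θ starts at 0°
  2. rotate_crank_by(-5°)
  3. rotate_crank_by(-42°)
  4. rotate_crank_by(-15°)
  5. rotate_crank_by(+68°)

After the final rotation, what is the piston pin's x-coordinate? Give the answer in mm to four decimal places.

268.7312

set_geometry: r = 32 mm, L = 237 mm, e = 10 mm; θ ← 0°
rotate_crank_by(-5°): θ ← 0° -5° = -5°
rotate_crank_by(-42°): θ ← -5° -42° = -47°
rotate_crank_by(-15°): θ ← -47° -15° = -62°
rotate_crank_by(+68°): θ ← -62° +68° = 6°
crank pin P = (r cos θ, r sin θ) = (31.824701, 3.344911)
h = r sin θ − e = 3.344911 − 10 = -6.655089
x = r cos θ + √(L² − h²) = 31.824701 + √(56169.0 − 44.2902) = 31.824701 + 236.906542 = 268.731243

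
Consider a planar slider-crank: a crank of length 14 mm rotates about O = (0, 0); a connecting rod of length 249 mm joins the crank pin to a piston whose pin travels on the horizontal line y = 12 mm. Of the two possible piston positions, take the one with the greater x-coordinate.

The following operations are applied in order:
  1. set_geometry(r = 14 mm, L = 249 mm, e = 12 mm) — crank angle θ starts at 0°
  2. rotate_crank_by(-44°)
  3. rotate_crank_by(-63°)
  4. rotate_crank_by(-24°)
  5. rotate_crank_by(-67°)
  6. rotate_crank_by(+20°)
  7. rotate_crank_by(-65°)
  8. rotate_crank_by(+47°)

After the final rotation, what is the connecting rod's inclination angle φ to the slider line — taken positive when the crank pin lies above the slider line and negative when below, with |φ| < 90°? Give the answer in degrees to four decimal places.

set_geometry: r = 14 mm, L = 249 mm, e = 12 mm; θ ← 0°
rotate_crank_by(-44°): θ ← 0° -44° = -44°
rotate_crank_by(-63°): θ ← -44° -63° = -107°
rotate_crank_by(-24°): θ ← -107° -24° = -131°
rotate_crank_by(-67°): θ ← -131° -67° = -198°
rotate_crank_by(+20°): θ ← -198° +20° = -178°
rotate_crank_by(-65°): θ ← -178° -65° = -243°
rotate_crank_by(+47°): θ ← -243° +47° = -196°
crank pin P = (r cos θ, r sin θ) = (-13.457664, 3.858923)
h = r sin θ − e = 3.858923 − 12 = -8.141077
sin φ = h / L = -8.141077 / 249 = -0.03269509
φ = arcsin(-0.03269509) = -1.873624°

-1.8736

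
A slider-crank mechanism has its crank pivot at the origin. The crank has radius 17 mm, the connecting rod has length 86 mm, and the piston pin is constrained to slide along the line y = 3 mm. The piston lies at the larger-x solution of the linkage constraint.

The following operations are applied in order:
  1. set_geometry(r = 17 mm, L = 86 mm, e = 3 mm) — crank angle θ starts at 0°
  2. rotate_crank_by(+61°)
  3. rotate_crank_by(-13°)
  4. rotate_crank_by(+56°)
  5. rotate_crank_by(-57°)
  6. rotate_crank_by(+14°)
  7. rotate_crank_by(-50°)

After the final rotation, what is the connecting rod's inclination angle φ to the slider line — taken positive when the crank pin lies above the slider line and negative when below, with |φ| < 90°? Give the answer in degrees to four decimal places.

0.1624

set_geometry: r = 17 mm, L = 86 mm, e = 3 mm; θ ← 0°
rotate_crank_by(+61°): θ ← 0° +61° = 61°
rotate_crank_by(-13°): θ ← 61° -13° = 48°
rotate_crank_by(+56°): θ ← 48° +56° = 104°
rotate_crank_by(-57°): θ ← 104° -57° = 47°
rotate_crank_by(+14°): θ ← 47° +14° = 61°
rotate_crank_by(-50°): θ ← 61° -50° = 11°
crank pin P = (r cos θ, r sin θ) = (16.687662, 3.243753)
h = r sin θ − e = 3.243753 − 3 = 0.243753
sin φ = h / L = 0.243753 / 86 = 0.00283434
φ = arcsin(0.00283434) = 0.162396°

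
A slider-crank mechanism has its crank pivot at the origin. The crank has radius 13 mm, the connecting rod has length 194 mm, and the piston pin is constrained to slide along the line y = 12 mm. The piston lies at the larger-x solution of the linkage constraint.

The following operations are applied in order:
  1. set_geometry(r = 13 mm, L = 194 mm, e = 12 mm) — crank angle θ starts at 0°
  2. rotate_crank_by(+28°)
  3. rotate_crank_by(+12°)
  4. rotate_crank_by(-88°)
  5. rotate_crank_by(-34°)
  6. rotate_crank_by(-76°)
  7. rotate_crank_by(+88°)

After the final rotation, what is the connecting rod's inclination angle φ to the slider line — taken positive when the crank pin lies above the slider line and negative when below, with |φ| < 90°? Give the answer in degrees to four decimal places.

-7.1706

set_geometry: r = 13 mm, L = 194 mm, e = 12 mm; θ ← 0°
rotate_crank_by(+28°): θ ← 0° +28° = 28°
rotate_crank_by(+12°): θ ← 28° +12° = 40°
rotate_crank_by(-88°): θ ← 40° -88° = -48°
rotate_crank_by(-34°): θ ← -48° -34° = -82°
rotate_crank_by(-76°): θ ← -82° -76° = -158°
rotate_crank_by(+88°): θ ← -158° +88° = -70°
crank pin P = (r cos θ, r sin θ) = (4.446262, -12.216004)
h = r sin θ − e = -12.216004 − 12 = -24.216004
sin φ = h / L = -24.216004 / 194 = -0.12482476
φ = arcsin(-0.12482476) = -7.170636°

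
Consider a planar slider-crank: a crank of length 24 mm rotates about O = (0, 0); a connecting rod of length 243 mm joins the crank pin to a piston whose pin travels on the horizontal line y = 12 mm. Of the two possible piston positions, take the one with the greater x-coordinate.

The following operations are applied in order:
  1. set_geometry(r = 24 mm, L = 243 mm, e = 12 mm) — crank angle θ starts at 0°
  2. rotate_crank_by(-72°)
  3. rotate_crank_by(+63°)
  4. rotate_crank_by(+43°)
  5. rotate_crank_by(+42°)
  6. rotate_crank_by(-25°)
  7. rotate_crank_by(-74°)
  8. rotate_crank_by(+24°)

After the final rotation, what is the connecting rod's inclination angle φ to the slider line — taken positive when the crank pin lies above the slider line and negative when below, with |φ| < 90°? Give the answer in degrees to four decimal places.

-2.7317

set_geometry: r = 24 mm, L = 243 mm, e = 12 mm; θ ← 0°
rotate_crank_by(-72°): θ ← 0° -72° = -72°
rotate_crank_by(+63°): θ ← -72° +63° = -9°
rotate_crank_by(+43°): θ ← -9° +43° = 34°
rotate_crank_by(+42°): θ ← 34° +42° = 76°
rotate_crank_by(-25°): θ ← 76° -25° = 51°
rotate_crank_by(-74°): θ ← 51° -74° = -23°
rotate_crank_by(+24°): θ ← -23° +24° = 1°
crank pin P = (r cos θ, r sin θ) = (23.996345, 0.418858)
h = r sin θ − e = 0.418858 − 12 = -11.581142
sin φ = h / L = -11.581142 / 243 = -0.04765902
φ = arcsin(-0.04765902) = -2.731696°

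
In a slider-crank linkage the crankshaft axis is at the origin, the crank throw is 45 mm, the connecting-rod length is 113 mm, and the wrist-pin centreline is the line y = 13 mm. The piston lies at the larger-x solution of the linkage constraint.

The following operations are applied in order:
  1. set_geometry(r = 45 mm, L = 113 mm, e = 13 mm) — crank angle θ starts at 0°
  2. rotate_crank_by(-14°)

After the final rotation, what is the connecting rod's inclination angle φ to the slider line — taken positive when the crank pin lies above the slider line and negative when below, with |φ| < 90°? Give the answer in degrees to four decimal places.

-12.2035

set_geometry: r = 45 mm, L = 113 mm, e = 13 mm; θ ← 0°
rotate_crank_by(-14°): θ ← 0° -14° = -14°
crank pin P = (r cos θ, r sin θ) = (43.663308, -10.886485)
h = r sin θ − e = -10.886485 − 13 = -23.886485
sin φ = h / L = -23.886485 / 113 = -0.21138483
φ = arcsin(-0.21138483) = -12.203519°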